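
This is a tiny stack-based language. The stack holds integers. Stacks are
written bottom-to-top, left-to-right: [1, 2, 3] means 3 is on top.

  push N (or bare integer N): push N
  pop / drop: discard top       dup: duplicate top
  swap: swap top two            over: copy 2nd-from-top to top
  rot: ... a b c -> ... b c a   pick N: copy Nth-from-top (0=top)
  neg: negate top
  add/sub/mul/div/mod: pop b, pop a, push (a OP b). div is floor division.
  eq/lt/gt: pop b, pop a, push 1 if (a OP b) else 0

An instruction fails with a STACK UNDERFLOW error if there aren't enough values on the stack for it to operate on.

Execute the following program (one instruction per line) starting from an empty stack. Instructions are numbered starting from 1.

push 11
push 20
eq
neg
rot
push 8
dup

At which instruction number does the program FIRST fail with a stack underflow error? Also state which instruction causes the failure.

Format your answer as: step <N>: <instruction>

Step 1 ('push 11'): stack = [11], depth = 1
Step 2 ('push 20'): stack = [11, 20], depth = 2
Step 3 ('eq'): stack = [0], depth = 1
Step 4 ('neg'): stack = [0], depth = 1
Step 5 ('rot'): needs 3 value(s) but depth is 1 — STACK UNDERFLOW

Answer: step 5: rot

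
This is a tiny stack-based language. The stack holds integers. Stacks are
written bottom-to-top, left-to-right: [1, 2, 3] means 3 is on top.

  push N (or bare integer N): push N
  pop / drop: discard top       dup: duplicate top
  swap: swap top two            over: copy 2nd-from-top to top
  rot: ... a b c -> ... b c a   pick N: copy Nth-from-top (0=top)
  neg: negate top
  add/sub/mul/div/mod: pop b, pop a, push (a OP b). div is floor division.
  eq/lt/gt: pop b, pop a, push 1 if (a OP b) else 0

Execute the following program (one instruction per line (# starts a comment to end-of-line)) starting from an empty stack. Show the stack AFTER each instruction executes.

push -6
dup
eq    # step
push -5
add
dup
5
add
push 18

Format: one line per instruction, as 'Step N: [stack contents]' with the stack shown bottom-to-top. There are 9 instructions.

Step 1: [-6]
Step 2: [-6, -6]
Step 3: [1]
Step 4: [1, -5]
Step 5: [-4]
Step 6: [-4, -4]
Step 7: [-4, -4, 5]
Step 8: [-4, 1]
Step 9: [-4, 1, 18]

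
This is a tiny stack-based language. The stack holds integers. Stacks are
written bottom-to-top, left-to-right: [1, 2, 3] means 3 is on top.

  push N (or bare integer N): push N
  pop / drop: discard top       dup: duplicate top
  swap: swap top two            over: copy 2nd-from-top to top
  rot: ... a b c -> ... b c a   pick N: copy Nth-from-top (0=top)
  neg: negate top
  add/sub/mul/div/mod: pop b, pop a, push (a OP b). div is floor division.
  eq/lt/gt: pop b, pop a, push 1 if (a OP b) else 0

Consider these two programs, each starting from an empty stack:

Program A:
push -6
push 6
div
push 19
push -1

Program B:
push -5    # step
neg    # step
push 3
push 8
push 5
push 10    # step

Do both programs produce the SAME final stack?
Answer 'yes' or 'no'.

Answer: no

Derivation:
Program A trace:
  After 'push -6': [-6]
  After 'push 6': [-6, 6]
  After 'div': [-1]
  After 'push 19': [-1, 19]
  After 'push -1': [-1, 19, -1]
Program A final stack: [-1, 19, -1]

Program B trace:
  After 'push -5': [-5]
  After 'neg': [5]
  After 'push 3': [5, 3]
  After 'push 8': [5, 3, 8]
  After 'push 5': [5, 3, 8, 5]
  After 'push 10': [5, 3, 8, 5, 10]
Program B final stack: [5, 3, 8, 5, 10]
Same: no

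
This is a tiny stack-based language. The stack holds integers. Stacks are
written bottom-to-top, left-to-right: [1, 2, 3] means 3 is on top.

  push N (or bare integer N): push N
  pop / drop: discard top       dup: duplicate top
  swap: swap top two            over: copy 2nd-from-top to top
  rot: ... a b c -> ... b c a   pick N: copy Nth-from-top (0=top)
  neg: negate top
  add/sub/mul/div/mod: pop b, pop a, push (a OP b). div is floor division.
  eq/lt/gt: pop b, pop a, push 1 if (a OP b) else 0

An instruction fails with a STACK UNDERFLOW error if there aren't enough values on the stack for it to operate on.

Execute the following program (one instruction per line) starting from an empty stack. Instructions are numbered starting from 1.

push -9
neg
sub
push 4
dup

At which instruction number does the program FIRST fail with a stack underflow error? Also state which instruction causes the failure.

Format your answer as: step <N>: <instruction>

Step 1 ('push -9'): stack = [-9], depth = 1
Step 2 ('neg'): stack = [9], depth = 1
Step 3 ('sub'): needs 2 value(s) but depth is 1 — STACK UNDERFLOW

Answer: step 3: sub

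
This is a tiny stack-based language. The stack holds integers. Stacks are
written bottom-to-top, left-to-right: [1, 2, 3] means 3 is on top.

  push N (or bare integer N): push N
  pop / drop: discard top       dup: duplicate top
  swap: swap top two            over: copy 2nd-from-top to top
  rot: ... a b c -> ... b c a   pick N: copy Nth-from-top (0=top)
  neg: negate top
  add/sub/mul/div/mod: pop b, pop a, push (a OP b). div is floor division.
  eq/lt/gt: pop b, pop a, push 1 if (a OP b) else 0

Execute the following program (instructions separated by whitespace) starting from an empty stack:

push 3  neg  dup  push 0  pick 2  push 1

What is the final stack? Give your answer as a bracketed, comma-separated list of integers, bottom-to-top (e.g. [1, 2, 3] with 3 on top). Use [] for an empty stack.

Answer: [-3, -3, 0, -3, 1]

Derivation:
After 'push 3': [3]
After 'neg': [-3]
After 'dup': [-3, -3]
After 'push 0': [-3, -3, 0]
After 'pick 2': [-3, -3, 0, -3]
After 'push 1': [-3, -3, 0, -3, 1]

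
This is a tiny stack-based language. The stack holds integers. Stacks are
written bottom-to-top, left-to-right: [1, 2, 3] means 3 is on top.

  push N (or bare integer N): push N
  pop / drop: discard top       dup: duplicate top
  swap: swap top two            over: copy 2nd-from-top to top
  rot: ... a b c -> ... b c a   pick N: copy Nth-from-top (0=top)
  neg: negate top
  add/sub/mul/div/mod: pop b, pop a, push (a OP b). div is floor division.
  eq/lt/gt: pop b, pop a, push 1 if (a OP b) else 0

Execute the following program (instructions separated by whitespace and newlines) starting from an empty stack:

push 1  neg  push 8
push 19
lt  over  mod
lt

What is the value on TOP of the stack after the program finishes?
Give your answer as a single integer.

Answer: 1

Derivation:
After 'push 1': [1]
After 'neg': [-1]
After 'push 8': [-1, 8]
After 'push 19': [-1, 8, 19]
After 'lt': [-1, 1]
After 'over': [-1, 1, -1]
After 'mod': [-1, 0]
After 'lt': [1]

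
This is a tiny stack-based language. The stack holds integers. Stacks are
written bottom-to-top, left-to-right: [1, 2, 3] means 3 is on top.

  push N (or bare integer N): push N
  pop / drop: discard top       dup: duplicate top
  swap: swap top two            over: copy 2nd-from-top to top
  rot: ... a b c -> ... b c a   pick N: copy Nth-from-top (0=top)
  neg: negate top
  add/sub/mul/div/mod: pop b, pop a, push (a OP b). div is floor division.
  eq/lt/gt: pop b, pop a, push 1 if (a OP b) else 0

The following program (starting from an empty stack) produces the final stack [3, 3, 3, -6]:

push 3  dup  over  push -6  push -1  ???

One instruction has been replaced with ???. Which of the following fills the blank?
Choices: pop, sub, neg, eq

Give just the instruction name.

Stack before ???: [3, 3, 3, -6, -1]
Stack after ???:  [3, 3, 3, -6]
Checking each choice:
  pop: MATCH
  sub: produces [3, 3, 3, -5]
  neg: produces [3, 3, 3, -6, 1]
  eq: produces [3, 3, 3, 0]


Answer: pop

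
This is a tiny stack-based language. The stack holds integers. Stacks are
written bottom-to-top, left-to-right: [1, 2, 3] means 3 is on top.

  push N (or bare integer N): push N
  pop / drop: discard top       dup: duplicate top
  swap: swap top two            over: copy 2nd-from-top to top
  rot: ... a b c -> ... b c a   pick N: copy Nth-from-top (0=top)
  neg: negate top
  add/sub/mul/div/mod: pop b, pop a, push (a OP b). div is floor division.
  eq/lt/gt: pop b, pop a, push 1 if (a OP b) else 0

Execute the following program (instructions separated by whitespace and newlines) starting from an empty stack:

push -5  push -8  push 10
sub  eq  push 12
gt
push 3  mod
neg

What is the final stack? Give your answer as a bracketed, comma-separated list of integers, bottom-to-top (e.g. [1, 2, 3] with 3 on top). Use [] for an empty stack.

Answer: [0]

Derivation:
After 'push -5': [-5]
After 'push -8': [-5, -8]
After 'push 10': [-5, -8, 10]
After 'sub': [-5, -18]
After 'eq': [0]
After 'push 12': [0, 12]
After 'gt': [0]
After 'push 3': [0, 3]
After 'mod': [0]
After 'neg': [0]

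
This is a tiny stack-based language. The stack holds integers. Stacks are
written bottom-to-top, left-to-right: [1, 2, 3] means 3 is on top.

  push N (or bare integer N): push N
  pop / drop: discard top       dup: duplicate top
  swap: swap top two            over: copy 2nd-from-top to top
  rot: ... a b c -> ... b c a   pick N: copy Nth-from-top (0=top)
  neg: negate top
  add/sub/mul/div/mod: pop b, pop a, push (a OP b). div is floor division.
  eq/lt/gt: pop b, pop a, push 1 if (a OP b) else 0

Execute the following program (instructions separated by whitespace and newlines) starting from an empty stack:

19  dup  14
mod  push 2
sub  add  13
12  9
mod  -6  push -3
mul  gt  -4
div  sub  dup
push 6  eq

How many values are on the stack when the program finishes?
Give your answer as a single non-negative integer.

Answer: 3

Derivation:
After 'push 19': stack = [19] (depth 1)
After 'dup': stack = [19, 19] (depth 2)
After 'push 14': stack = [19, 19, 14] (depth 3)
After 'mod': stack = [19, 5] (depth 2)
After 'push 2': stack = [19, 5, 2] (depth 3)
After 'sub': stack = [19, 3] (depth 2)
After 'add': stack = [22] (depth 1)
After 'push 13': stack = [22, 13] (depth 2)
After 'push 12': stack = [22, 13, 12] (depth 3)
After 'push 9': stack = [22, 13, 12, 9] (depth 4)
  ...
After 'push -6': stack = [22, 13, 3, -6] (depth 4)
After 'push -3': stack = [22, 13, 3, -6, -3] (depth 5)
After 'mul': stack = [22, 13, 3, 18] (depth 4)
After 'gt': stack = [22, 13, 0] (depth 3)
After 'push -4': stack = [22, 13, 0, -4] (depth 4)
After 'div': stack = [22, 13, 0] (depth 3)
After 'sub': stack = [22, 13] (depth 2)
After 'dup': stack = [22, 13, 13] (depth 3)
After 'push 6': stack = [22, 13, 13, 6] (depth 4)
After 'eq': stack = [22, 13, 0] (depth 3)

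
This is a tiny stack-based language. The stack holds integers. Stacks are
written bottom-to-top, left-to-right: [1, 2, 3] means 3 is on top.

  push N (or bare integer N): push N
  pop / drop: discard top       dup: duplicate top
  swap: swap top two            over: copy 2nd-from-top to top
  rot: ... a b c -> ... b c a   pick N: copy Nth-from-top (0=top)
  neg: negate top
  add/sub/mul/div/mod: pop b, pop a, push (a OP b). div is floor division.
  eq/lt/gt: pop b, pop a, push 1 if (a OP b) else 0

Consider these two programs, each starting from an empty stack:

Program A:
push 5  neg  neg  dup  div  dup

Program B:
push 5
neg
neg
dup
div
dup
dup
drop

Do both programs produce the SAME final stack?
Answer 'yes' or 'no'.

Answer: yes

Derivation:
Program A trace:
  After 'push 5': [5]
  After 'neg': [-5]
  After 'neg': [5]
  After 'dup': [5, 5]
  After 'div': [1]
  After 'dup': [1, 1]
Program A final stack: [1, 1]

Program B trace:
  After 'push 5': [5]
  After 'neg': [-5]
  After 'neg': [5]
  After 'dup': [5, 5]
  After 'div': [1]
  After 'dup': [1, 1]
  After 'dup': [1, 1, 1]
  After 'drop': [1, 1]
Program B final stack: [1, 1]
Same: yes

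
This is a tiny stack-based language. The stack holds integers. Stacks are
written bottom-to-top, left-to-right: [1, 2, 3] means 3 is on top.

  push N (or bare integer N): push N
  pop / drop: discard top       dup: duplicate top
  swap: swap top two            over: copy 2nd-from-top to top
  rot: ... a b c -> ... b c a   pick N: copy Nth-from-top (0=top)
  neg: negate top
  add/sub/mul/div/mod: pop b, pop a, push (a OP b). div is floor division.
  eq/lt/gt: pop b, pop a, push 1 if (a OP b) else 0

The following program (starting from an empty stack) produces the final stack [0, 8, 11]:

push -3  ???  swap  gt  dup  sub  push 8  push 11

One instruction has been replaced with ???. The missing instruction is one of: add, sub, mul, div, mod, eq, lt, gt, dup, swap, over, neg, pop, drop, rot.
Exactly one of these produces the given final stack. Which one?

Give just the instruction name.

Stack before ???: [-3]
Stack after ???:  [-3, -3]
The instruction that transforms [-3] -> [-3, -3] is: dup

Answer: dup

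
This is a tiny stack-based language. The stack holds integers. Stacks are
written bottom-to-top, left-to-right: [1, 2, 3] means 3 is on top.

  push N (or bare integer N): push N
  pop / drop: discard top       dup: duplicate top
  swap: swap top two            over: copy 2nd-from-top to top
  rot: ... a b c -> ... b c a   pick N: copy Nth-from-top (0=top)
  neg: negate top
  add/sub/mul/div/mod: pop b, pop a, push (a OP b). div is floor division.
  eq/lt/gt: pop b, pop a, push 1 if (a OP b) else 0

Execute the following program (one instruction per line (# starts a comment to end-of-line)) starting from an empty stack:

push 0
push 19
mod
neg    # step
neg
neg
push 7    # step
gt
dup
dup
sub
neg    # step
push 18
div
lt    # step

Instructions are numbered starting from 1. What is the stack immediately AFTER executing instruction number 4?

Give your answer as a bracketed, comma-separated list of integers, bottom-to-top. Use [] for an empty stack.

Step 1 ('push 0'): [0]
Step 2 ('push 19'): [0, 19]
Step 3 ('mod'): [0]
Step 4 ('neg'): [0]

Answer: [0]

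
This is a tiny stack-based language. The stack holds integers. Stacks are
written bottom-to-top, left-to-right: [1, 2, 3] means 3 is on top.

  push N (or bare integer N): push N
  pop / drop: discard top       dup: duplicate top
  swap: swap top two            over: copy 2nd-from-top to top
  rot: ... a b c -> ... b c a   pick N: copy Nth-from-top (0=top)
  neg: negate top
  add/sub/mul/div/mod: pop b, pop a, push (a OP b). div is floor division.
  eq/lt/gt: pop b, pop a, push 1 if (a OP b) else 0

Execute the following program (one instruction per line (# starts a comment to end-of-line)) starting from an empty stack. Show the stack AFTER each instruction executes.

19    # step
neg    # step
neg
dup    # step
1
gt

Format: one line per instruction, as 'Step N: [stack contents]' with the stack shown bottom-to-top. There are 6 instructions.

Step 1: [19]
Step 2: [-19]
Step 3: [19]
Step 4: [19, 19]
Step 5: [19, 19, 1]
Step 6: [19, 1]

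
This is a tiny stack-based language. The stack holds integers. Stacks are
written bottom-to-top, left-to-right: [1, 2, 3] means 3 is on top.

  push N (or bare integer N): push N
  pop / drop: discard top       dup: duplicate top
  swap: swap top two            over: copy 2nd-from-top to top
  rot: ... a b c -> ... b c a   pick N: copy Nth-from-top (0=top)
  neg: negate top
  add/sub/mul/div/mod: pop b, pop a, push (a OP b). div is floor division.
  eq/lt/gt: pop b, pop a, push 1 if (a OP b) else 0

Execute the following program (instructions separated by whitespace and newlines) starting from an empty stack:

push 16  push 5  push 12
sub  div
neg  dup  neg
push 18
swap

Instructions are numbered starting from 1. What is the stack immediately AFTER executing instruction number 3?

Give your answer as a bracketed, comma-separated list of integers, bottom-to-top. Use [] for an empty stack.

Step 1 ('push 16'): [16]
Step 2 ('push 5'): [16, 5]
Step 3 ('push 12'): [16, 5, 12]

Answer: [16, 5, 12]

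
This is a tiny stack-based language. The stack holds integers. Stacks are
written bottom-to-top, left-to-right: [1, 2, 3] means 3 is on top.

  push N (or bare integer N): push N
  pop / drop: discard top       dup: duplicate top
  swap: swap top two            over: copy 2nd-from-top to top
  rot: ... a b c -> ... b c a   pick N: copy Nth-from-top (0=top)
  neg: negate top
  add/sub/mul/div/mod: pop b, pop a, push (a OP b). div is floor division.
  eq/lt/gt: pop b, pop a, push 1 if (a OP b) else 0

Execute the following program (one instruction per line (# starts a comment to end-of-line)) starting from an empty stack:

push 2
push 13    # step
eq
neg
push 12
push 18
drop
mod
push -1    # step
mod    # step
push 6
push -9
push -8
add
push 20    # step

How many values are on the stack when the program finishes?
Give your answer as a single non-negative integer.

After 'push 2': stack = [2] (depth 1)
After 'push 13': stack = [2, 13] (depth 2)
After 'eq': stack = [0] (depth 1)
After 'neg': stack = [0] (depth 1)
After 'push 12': stack = [0, 12] (depth 2)
After 'push 18': stack = [0, 12, 18] (depth 3)
After 'drop': stack = [0, 12] (depth 2)
After 'mod': stack = [0] (depth 1)
After 'push -1': stack = [0, -1] (depth 2)
After 'mod': stack = [0] (depth 1)
After 'push 6': stack = [0, 6] (depth 2)
After 'push -9': stack = [0, 6, -9] (depth 3)
After 'push -8': stack = [0, 6, -9, -8] (depth 4)
After 'add': stack = [0, 6, -17] (depth 3)
After 'push 20': stack = [0, 6, -17, 20] (depth 4)

Answer: 4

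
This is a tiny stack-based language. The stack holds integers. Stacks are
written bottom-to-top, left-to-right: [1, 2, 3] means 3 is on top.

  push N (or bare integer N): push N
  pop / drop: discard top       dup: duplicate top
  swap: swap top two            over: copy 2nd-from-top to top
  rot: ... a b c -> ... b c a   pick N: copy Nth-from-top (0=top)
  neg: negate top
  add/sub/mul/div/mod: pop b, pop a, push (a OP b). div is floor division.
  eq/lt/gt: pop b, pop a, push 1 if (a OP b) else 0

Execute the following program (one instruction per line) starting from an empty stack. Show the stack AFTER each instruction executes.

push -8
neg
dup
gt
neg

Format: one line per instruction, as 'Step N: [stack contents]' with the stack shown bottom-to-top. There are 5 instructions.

Step 1: [-8]
Step 2: [8]
Step 3: [8, 8]
Step 4: [0]
Step 5: [0]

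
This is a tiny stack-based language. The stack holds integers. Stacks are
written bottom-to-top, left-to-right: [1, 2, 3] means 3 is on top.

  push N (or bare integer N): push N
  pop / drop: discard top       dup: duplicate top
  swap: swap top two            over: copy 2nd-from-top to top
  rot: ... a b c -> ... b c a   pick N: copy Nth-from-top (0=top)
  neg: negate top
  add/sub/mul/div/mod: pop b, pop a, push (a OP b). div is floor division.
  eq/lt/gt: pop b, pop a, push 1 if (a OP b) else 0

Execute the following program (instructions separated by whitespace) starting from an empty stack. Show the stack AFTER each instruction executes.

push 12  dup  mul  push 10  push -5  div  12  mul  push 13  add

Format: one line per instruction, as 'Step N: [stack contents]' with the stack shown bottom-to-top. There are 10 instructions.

Step 1: [12]
Step 2: [12, 12]
Step 3: [144]
Step 4: [144, 10]
Step 5: [144, 10, -5]
Step 6: [144, -2]
Step 7: [144, -2, 12]
Step 8: [144, -24]
Step 9: [144, -24, 13]
Step 10: [144, -11]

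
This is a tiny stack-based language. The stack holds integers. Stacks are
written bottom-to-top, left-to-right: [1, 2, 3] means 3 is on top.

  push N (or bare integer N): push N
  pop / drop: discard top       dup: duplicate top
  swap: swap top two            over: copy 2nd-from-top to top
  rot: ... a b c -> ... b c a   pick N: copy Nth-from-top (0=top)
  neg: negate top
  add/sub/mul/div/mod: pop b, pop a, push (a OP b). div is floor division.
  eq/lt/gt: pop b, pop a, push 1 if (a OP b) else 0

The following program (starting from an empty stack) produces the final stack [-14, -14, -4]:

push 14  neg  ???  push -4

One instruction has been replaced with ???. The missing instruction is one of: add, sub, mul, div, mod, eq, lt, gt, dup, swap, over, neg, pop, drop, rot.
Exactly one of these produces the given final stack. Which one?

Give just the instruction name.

Stack before ???: [-14]
Stack after ???:  [-14, -14]
The instruction that transforms [-14] -> [-14, -14] is: dup

Answer: dup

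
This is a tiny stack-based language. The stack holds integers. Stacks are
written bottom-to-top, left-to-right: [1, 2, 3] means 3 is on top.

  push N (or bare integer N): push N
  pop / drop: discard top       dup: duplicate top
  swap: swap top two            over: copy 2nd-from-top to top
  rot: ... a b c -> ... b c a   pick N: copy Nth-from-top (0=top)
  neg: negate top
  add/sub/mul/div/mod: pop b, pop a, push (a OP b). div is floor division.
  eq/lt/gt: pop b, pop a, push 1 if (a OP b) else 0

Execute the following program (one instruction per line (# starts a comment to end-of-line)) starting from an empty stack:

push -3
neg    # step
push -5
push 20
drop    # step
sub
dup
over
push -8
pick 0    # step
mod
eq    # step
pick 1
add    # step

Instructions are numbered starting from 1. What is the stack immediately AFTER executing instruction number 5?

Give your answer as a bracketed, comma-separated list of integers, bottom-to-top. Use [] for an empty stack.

Answer: [3, -5]

Derivation:
Step 1 ('push -3'): [-3]
Step 2 ('neg'): [3]
Step 3 ('push -5'): [3, -5]
Step 4 ('push 20'): [3, -5, 20]
Step 5 ('drop'): [3, -5]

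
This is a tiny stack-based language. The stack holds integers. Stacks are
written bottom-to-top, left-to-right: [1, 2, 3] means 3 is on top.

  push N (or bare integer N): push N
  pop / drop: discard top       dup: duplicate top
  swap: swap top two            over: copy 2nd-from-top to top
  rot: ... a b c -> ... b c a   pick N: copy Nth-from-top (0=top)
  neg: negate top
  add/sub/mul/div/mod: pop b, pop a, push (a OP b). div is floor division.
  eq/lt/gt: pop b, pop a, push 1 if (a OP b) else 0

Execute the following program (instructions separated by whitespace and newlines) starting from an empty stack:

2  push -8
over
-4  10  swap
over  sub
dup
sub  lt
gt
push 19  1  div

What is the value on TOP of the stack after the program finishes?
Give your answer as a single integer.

After 'push 2': [2]
After 'push -8': [2, -8]
After 'over': [2, -8, 2]
After 'push -4': [2, -8, 2, -4]
After 'push 10': [2, -8, 2, -4, 10]
After 'swap': [2, -8, 2, 10, -4]
After 'over': [2, -8, 2, 10, -4, 10]
After 'sub': [2, -8, 2, 10, -14]
After 'dup': [2, -8, 2, 10, -14, -14]
After 'sub': [2, -8, 2, 10, 0]
After 'lt': [2, -8, 2, 0]
After 'gt': [2, -8, 1]
After 'push 19': [2, -8, 1, 19]
After 'push 1': [2, -8, 1, 19, 1]
After 'div': [2, -8, 1, 19]

Answer: 19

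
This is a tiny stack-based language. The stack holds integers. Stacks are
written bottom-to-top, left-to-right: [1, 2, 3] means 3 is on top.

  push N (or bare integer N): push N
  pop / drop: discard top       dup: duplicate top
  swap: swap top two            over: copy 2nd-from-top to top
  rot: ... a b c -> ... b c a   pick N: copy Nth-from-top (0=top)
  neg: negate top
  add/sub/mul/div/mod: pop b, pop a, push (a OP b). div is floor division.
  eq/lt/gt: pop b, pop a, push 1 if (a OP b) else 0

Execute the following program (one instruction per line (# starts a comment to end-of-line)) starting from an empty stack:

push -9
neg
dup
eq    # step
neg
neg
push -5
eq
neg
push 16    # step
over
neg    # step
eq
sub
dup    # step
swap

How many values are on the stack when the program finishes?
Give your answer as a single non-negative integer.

Answer: 2

Derivation:
After 'push -9': stack = [-9] (depth 1)
After 'neg': stack = [9] (depth 1)
After 'dup': stack = [9, 9] (depth 2)
After 'eq': stack = [1] (depth 1)
After 'neg': stack = [-1] (depth 1)
After 'neg': stack = [1] (depth 1)
After 'push -5': stack = [1, -5] (depth 2)
After 'eq': stack = [0] (depth 1)
After 'neg': stack = [0] (depth 1)
After 'push 16': stack = [0, 16] (depth 2)
After 'over': stack = [0, 16, 0] (depth 3)
After 'neg': stack = [0, 16, 0] (depth 3)
After 'eq': stack = [0, 0] (depth 2)
After 'sub': stack = [0] (depth 1)
After 'dup': stack = [0, 0] (depth 2)
After 'swap': stack = [0, 0] (depth 2)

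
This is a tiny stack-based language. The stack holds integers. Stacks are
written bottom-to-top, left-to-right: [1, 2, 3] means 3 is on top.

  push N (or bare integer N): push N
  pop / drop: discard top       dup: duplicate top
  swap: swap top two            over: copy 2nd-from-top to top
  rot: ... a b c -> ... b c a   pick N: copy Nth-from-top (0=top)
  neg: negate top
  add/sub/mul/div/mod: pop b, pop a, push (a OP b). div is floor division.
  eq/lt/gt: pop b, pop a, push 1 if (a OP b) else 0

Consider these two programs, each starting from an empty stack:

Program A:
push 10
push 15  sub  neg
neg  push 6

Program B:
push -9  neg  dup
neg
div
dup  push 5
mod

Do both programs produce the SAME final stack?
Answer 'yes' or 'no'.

Program A trace:
  After 'push 10': [10]
  After 'push 15': [10, 15]
  After 'sub': [-5]
  After 'neg': [5]
  After 'neg': [-5]
  After 'push 6': [-5, 6]
Program A final stack: [-5, 6]

Program B trace:
  After 'push -9': [-9]
  After 'neg': [9]
  After 'dup': [9, 9]
  After 'neg': [9, -9]
  After 'div': [-1]
  After 'dup': [-1, -1]
  After 'push 5': [-1, -1, 5]
  After 'mod': [-1, 4]
Program B final stack: [-1, 4]
Same: no

Answer: no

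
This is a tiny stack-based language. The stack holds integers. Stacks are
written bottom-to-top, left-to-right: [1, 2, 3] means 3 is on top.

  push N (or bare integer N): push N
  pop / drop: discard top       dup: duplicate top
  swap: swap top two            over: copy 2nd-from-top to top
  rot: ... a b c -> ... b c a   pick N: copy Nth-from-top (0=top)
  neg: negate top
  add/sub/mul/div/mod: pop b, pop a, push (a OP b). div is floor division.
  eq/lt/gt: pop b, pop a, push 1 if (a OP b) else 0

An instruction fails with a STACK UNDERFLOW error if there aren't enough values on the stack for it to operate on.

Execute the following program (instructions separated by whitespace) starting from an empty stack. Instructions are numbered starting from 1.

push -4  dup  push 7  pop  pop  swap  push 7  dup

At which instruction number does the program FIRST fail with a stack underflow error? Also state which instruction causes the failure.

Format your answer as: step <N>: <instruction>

Answer: step 6: swap

Derivation:
Step 1 ('push -4'): stack = [-4], depth = 1
Step 2 ('dup'): stack = [-4, -4], depth = 2
Step 3 ('push 7'): stack = [-4, -4, 7], depth = 3
Step 4 ('pop'): stack = [-4, -4], depth = 2
Step 5 ('pop'): stack = [-4], depth = 1
Step 6 ('swap'): needs 2 value(s) but depth is 1 — STACK UNDERFLOW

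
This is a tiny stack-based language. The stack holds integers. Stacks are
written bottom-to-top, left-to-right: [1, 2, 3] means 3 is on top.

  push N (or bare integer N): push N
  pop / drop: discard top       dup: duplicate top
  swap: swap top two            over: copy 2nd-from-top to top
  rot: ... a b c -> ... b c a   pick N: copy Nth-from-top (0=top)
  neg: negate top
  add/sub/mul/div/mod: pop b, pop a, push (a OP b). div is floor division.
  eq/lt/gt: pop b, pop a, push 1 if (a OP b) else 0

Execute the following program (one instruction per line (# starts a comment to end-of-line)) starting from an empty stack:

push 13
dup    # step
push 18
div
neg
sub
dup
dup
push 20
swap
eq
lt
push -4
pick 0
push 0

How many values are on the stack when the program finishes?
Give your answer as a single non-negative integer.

After 'push 13': stack = [13] (depth 1)
After 'dup': stack = [13, 13] (depth 2)
After 'push 18': stack = [13, 13, 18] (depth 3)
After 'div': stack = [13, 0] (depth 2)
After 'neg': stack = [13, 0] (depth 2)
After 'sub': stack = [13] (depth 1)
After 'dup': stack = [13, 13] (depth 2)
After 'dup': stack = [13, 13, 13] (depth 3)
After 'push 20': stack = [13, 13, 13, 20] (depth 4)
After 'swap': stack = [13, 13, 20, 13] (depth 4)
After 'eq': stack = [13, 13, 0] (depth 3)
After 'lt': stack = [13, 0] (depth 2)
After 'push -4': stack = [13, 0, -4] (depth 3)
After 'pick 0': stack = [13, 0, -4, -4] (depth 4)
After 'push 0': stack = [13, 0, -4, -4, 0] (depth 5)

Answer: 5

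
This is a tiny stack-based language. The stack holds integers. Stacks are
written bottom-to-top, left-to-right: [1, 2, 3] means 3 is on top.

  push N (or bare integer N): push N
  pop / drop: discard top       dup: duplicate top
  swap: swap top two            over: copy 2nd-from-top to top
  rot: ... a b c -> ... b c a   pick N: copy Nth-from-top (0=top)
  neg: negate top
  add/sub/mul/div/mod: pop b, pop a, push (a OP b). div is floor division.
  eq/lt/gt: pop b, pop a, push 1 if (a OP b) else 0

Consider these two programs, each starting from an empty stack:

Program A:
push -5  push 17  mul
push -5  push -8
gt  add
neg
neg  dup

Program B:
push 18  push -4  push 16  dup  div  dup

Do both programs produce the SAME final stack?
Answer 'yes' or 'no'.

Program A trace:
  After 'push -5': [-5]
  After 'push 17': [-5, 17]
  After 'mul': [-85]
  After 'push -5': [-85, -5]
  After 'push -8': [-85, -5, -8]
  After 'gt': [-85, 1]
  After 'add': [-84]
  After 'neg': [84]
  After 'neg': [-84]
  After 'dup': [-84, -84]
Program A final stack: [-84, -84]

Program B trace:
  After 'push 18': [18]
  After 'push -4': [18, -4]
  After 'push 16': [18, -4, 16]
  After 'dup': [18, -4, 16, 16]
  After 'div': [18, -4, 1]
  After 'dup': [18, -4, 1, 1]
Program B final stack: [18, -4, 1, 1]
Same: no

Answer: no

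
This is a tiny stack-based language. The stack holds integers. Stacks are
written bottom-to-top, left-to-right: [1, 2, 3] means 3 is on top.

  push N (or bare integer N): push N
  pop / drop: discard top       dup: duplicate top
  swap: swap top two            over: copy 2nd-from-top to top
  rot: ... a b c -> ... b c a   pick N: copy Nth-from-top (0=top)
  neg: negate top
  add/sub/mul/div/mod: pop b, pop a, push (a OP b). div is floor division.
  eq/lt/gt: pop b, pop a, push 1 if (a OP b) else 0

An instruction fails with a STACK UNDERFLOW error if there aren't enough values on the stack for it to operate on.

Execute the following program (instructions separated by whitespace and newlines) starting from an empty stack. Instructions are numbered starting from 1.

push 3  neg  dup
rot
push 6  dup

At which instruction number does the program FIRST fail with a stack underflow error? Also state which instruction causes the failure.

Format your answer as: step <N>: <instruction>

Step 1 ('push 3'): stack = [3], depth = 1
Step 2 ('neg'): stack = [-3], depth = 1
Step 3 ('dup'): stack = [-3, -3], depth = 2
Step 4 ('rot'): needs 3 value(s) but depth is 2 — STACK UNDERFLOW

Answer: step 4: rot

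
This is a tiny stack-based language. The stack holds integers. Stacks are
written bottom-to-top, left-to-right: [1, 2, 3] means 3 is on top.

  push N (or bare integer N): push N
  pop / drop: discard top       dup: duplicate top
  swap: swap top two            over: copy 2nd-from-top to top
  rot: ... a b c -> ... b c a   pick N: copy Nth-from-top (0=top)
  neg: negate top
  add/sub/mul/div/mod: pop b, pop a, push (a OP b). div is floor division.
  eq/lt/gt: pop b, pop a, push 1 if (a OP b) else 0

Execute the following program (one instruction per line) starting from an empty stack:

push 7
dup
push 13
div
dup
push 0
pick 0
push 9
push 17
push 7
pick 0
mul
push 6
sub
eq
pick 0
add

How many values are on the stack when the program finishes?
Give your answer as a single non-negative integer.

Answer: 7

Derivation:
After 'push 7': stack = [7] (depth 1)
After 'dup': stack = [7, 7] (depth 2)
After 'push 13': stack = [7, 7, 13] (depth 3)
After 'div': stack = [7, 0] (depth 2)
After 'dup': stack = [7, 0, 0] (depth 3)
After 'push 0': stack = [7, 0, 0, 0] (depth 4)
After 'pick 0': stack = [7, 0, 0, 0, 0] (depth 5)
After 'push 9': stack = [7, 0, 0, 0, 0, 9] (depth 6)
After 'push 17': stack = [7, 0, 0, 0, 0, 9, 17] (depth 7)
After 'push 7': stack = [7, 0, 0, 0, 0, 9, 17, 7] (depth 8)
After 'pick 0': stack = [7, 0, 0, 0, 0, 9, 17, 7, 7] (depth 9)
After 'mul': stack = [7, 0, 0, 0, 0, 9, 17, 49] (depth 8)
After 'push 6': stack = [7, 0, 0, 0, 0, 9, 17, 49, 6] (depth 9)
After 'sub': stack = [7, 0, 0, 0, 0, 9, 17, 43] (depth 8)
After 'eq': stack = [7, 0, 0, 0, 0, 9, 0] (depth 7)
After 'pick 0': stack = [7, 0, 0, 0, 0, 9, 0, 0] (depth 8)
After 'add': stack = [7, 0, 0, 0, 0, 9, 0] (depth 7)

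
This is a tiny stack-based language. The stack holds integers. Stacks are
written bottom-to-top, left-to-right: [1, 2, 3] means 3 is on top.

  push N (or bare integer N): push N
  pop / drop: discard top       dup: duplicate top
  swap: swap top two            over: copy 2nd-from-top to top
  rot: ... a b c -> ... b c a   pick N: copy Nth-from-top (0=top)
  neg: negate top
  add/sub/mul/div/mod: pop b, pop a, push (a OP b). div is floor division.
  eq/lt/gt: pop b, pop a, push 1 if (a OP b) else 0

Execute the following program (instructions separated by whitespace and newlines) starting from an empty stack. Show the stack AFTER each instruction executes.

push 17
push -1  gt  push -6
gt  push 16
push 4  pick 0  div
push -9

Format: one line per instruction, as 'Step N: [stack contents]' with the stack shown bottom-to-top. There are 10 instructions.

Step 1: [17]
Step 2: [17, -1]
Step 3: [1]
Step 4: [1, -6]
Step 5: [1]
Step 6: [1, 16]
Step 7: [1, 16, 4]
Step 8: [1, 16, 4, 4]
Step 9: [1, 16, 1]
Step 10: [1, 16, 1, -9]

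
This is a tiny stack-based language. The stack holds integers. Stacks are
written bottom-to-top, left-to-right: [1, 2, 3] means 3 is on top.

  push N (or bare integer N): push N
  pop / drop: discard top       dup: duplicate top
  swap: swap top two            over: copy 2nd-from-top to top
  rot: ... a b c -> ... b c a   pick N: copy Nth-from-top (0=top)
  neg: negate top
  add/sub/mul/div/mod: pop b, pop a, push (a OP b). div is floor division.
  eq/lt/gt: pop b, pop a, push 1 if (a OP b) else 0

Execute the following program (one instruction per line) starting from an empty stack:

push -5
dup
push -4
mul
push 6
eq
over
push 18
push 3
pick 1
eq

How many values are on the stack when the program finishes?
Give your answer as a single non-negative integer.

Answer: 5

Derivation:
After 'push -5': stack = [-5] (depth 1)
After 'dup': stack = [-5, -5] (depth 2)
After 'push -4': stack = [-5, -5, -4] (depth 3)
After 'mul': stack = [-5, 20] (depth 2)
After 'push 6': stack = [-5, 20, 6] (depth 3)
After 'eq': stack = [-5, 0] (depth 2)
After 'over': stack = [-5, 0, -5] (depth 3)
After 'push 18': stack = [-5, 0, -5, 18] (depth 4)
After 'push 3': stack = [-5, 0, -5, 18, 3] (depth 5)
After 'pick 1': stack = [-5, 0, -5, 18, 3, 18] (depth 6)
After 'eq': stack = [-5, 0, -5, 18, 0] (depth 5)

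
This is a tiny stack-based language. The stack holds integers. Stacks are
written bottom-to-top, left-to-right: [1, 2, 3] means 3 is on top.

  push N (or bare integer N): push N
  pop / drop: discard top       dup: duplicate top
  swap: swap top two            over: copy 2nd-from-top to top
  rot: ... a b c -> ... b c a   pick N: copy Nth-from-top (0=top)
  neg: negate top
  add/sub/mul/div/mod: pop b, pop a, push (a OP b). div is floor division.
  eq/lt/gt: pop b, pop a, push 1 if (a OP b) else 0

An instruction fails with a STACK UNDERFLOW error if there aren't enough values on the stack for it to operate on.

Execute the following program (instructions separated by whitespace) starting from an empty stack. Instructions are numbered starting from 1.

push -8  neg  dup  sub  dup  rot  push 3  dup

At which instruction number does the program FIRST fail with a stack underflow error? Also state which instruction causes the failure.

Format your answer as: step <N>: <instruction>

Step 1 ('push -8'): stack = [-8], depth = 1
Step 2 ('neg'): stack = [8], depth = 1
Step 3 ('dup'): stack = [8, 8], depth = 2
Step 4 ('sub'): stack = [0], depth = 1
Step 5 ('dup'): stack = [0, 0], depth = 2
Step 6 ('rot'): needs 3 value(s) but depth is 2 — STACK UNDERFLOW

Answer: step 6: rot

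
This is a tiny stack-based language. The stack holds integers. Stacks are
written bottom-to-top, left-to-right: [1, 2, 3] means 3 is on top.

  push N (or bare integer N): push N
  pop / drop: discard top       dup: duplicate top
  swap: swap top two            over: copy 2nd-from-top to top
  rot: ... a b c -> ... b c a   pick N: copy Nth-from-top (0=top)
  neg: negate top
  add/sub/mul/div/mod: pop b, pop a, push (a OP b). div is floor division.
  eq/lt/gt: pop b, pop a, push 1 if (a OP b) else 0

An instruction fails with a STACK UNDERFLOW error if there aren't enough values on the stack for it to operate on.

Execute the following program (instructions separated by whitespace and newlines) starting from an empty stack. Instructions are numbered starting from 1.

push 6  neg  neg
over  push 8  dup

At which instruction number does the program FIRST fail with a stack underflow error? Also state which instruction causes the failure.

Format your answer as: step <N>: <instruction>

Answer: step 4: over

Derivation:
Step 1 ('push 6'): stack = [6], depth = 1
Step 2 ('neg'): stack = [-6], depth = 1
Step 3 ('neg'): stack = [6], depth = 1
Step 4 ('over'): needs 2 value(s) but depth is 1 — STACK UNDERFLOW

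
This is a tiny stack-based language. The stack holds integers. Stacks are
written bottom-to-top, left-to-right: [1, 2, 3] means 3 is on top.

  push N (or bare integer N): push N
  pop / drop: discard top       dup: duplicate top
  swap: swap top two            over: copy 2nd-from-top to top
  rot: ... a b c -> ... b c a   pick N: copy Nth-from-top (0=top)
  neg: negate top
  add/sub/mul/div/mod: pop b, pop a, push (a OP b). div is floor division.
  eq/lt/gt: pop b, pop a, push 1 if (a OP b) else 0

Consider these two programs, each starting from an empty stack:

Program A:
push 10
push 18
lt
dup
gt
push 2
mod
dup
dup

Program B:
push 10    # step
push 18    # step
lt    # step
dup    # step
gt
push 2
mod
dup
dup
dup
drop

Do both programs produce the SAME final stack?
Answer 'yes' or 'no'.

Program A trace:
  After 'push 10': [10]
  After 'push 18': [10, 18]
  After 'lt': [1]
  After 'dup': [1, 1]
  After 'gt': [0]
  After 'push 2': [0, 2]
  After 'mod': [0]
  After 'dup': [0, 0]
  After 'dup': [0, 0, 0]
Program A final stack: [0, 0, 0]

Program B trace:
  After 'push 10': [10]
  After 'push 18': [10, 18]
  After 'lt': [1]
  After 'dup': [1, 1]
  After 'gt': [0]
  After 'push 2': [0, 2]
  After 'mod': [0]
  After 'dup': [0, 0]
  After 'dup': [0, 0, 0]
  After 'dup': [0, 0, 0, 0]
  After 'drop': [0, 0, 0]
Program B final stack: [0, 0, 0]
Same: yes

Answer: yes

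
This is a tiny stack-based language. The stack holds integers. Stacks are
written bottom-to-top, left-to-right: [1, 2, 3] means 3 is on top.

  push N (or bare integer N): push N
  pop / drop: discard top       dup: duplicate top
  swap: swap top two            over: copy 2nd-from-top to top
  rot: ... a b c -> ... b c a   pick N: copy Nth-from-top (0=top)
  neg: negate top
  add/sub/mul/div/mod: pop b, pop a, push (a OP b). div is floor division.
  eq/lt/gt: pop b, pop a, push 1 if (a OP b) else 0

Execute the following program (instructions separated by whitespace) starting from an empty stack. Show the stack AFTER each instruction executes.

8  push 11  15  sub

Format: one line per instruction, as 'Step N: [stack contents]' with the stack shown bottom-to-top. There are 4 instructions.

Step 1: [8]
Step 2: [8, 11]
Step 3: [8, 11, 15]
Step 4: [8, -4]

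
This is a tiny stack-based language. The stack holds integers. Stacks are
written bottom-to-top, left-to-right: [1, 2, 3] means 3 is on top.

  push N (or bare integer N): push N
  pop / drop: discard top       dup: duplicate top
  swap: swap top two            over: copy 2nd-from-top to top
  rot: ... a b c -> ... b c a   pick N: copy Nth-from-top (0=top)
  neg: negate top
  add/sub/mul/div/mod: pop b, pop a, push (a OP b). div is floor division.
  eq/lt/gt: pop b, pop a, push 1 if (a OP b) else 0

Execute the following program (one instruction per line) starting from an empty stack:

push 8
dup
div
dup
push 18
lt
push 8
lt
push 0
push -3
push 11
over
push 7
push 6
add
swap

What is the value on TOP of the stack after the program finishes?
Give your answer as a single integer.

Answer: -3

Derivation:
After 'push 8': [8]
After 'dup': [8, 8]
After 'div': [1]
After 'dup': [1, 1]
After 'push 18': [1, 1, 18]
After 'lt': [1, 1]
After 'push 8': [1, 1, 8]
After 'lt': [1, 1]
After 'push 0': [1, 1, 0]
After 'push -3': [1, 1, 0, -3]
After 'push 11': [1, 1, 0, -3, 11]
After 'over': [1, 1, 0, -3, 11, -3]
After 'push 7': [1, 1, 0, -3, 11, -3, 7]
After 'push 6': [1, 1, 0, -3, 11, -3, 7, 6]
After 'add': [1, 1, 0, -3, 11, -3, 13]
After 'swap': [1, 1, 0, -3, 11, 13, -3]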